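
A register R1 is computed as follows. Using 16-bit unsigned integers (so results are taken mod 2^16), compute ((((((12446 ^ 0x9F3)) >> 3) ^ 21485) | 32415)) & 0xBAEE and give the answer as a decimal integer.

15054

12446 = 0011000010011110
0x9F3 = 0000100111110011
→ ^ → 0011100101101101 = 14701
→ >> 3 → 0000011100101101 = 1837
21485 = 0101001111101101
→ ^ → 0101010011000000 = 21696
32415 = 0111111010011111
→ | → 0111111011011111 = 32479
0xBAEE = 1011101011101110
→ & → 0011101011001110 = 15054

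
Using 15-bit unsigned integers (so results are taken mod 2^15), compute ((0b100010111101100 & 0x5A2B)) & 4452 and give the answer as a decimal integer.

32

0b100010111101100 = 100010111101100
0x5A2B = 101101000101011
→ & → 100000000101000 = 16424
4452 = 001000101100100
→ & → 000000000100000 = 32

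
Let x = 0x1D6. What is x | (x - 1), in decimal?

471

x = 111010110 = 470
x - 1 = 111010101
OR    = 111010111 = 471
(x | (x - 1) sets all bits below the lowest set bit.)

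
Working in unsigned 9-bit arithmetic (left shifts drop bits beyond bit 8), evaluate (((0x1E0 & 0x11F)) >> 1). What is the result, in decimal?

128

0x1E0 = 111100000
0x11F = 100011111
→ & → 100000000 = 256
→ >> 1 → 010000000 = 128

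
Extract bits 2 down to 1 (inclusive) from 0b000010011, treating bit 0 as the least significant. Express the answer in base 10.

v = 000010011
Shift right by 1: 00001001
Mask low 2 bits: 01 = 1

1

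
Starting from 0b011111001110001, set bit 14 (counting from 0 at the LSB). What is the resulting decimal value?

x = 011111001110001
bit 14 is currently 0; set it via x | (1 << 14) = x | 16384
→ 111111001110001 = 32369

32369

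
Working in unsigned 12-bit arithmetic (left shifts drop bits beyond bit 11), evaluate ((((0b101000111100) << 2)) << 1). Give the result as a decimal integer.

0b101000111100 = 101000111100
→ << 2 (mod 2^12) → 100011110000 = 2288
→ << 1 (mod 2^12) → 000111100000 = 480

480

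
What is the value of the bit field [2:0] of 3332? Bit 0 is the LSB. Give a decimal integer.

4

v = 0110100000100
Shift right by 0: 0110100000100
Mask low 3 bits: 100 = 4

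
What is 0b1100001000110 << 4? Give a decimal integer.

99424

x = 00001100001000110
shift left by 4 → 11000010001100000 = 99424
(equivalently, 6214 × 2^4 = 6214 × 16)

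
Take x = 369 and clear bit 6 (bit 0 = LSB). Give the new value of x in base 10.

305

x = 000101110001
bit 6 is currently 1; clear it via x & ~(1 << 6) = x & ~64
→ 000100110001 = 305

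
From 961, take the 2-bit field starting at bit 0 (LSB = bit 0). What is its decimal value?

v = 001111000001
Shift right by 0: 001111000001
Mask low 2 bits: 01 = 1

1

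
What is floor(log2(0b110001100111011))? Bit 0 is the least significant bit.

0b110001100111011 = 110001100111011
The topmost 1 is at position 14 (since 2^14 = 16384 ≤ 25403 < 32768).

14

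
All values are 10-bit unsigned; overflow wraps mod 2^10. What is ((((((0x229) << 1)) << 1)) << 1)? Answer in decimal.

328

0x229 = 1000101001
→ << 1 (mod 2^10) → 0001010010 = 82
→ << 1 (mod 2^10) → 0010100100 = 164
→ << 1 (mod 2^10) → 0101001000 = 328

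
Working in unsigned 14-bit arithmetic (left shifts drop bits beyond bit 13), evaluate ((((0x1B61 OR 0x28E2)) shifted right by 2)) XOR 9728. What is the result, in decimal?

10488

0x1B61 = 01101101100001
0x28E2 = 10100011100010
→ OR → 11101111100011 = 15331
→ shifted right by 2 → 00111011111000 = 3832
9728 = 10011000000000
→ XOR → 10100011111000 = 10488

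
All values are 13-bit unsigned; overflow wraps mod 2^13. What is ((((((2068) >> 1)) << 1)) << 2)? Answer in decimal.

2068 = 0100000010100
→ >> 1 → 0010000001010 = 1034
→ << 1 (mod 2^13) → 0100000010100 = 2068
→ << 2 (mod 2^13) → 0000001010000 = 80

80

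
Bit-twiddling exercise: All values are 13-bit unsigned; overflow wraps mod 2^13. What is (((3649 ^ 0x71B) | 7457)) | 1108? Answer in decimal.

7551

3649 = 0111001000001
0x71B = 0011100011011
→ ^ → 0100101011010 = 2394
7457 = 1110100100001
→ | → 1110101111011 = 7547
1108 = 0010001010100
→ | → 1110101111111 = 7551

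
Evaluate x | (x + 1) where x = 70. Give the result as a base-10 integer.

71

x = 1000110 = 70
x + 1 = 1000111
OR    = 1000111 = 71
(x | (x + 1) sets the lowest cleared bit.)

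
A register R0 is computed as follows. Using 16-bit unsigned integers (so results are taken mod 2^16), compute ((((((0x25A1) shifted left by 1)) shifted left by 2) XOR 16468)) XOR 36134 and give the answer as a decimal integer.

57466

0x25A1 = 0010010110100001
→ shifted left by 1 (mod 2^16) → 0100101101000010 = 19266
→ shifted left by 2 (mod 2^16) → 0010110100001000 = 11528
16468 = 0100000001010100
→ XOR → 0110110101011100 = 27996
36134 = 1000110100100110
→ XOR → 1110000001111010 = 57466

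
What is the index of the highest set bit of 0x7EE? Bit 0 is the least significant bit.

0x7EE = 11111101110
The topmost 1 is at position 10 (since 2^10 = 1024 ≤ 2030 < 2048).

10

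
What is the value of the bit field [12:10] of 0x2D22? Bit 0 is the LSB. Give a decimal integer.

3

v = 10110100100010
Shift right by 10: 1011
Mask low 3 bits: 011 = 3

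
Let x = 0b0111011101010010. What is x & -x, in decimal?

2

x = 111011101010010 = 30546
-x (two's complement) = …000100010101110
AND   = 000000000000010 = 2
(x & -x isolates the lowest set bit of x.)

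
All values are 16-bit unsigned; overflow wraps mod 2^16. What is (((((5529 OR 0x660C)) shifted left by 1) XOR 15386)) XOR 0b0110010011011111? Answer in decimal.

47103

5529 = 0001010110011001
0x660C = 0110011000001100
→ OR → 0111011110011101 = 30621
→ shifted left by 1 (mod 2^16) → 1110111100111010 = 61242
15386 = 0011110000011010
→ XOR → 1101001100100000 = 54048
0b0110010011011111 = 0110010011011111
→ XOR → 1011011111111111 = 47103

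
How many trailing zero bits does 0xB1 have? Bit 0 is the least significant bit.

0xB1 = 10110001
Trailing zeros: 0, so the lowest set bit is bit 0 (value 1).

0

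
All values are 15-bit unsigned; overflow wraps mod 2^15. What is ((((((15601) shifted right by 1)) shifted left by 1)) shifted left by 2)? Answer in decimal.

29632

15601 = 011110011110001
→ shifted right by 1 → 001111001111000 = 7800
→ shifted left by 1 (mod 2^15) → 011110011110000 = 15600
→ shifted left by 2 (mod 2^15) → 111001111000000 = 29632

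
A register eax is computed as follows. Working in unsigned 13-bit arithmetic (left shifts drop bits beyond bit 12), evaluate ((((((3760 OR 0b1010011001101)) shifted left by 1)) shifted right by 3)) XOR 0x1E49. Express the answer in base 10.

7670

3760 = 0111010110000
0b1010011001101 = 1010011001101
→ OR → 1111011111101 = 7933
→ shifted left by 1 (mod 2^13) → 1110111111010 = 7674
→ shifted right by 3 → 0001110111111 = 959
0x1E49 = 1111001001001
→ XOR → 1110111110110 = 7670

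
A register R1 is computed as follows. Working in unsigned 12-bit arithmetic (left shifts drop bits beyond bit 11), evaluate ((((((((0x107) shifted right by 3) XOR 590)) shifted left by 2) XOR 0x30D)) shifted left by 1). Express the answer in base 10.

0x107 = 000100000111
→ shifted right by 3 → 000000100000 = 32
590 = 001001001110
→ XOR → 001001101110 = 622
→ shifted left by 2 (mod 2^12) → 100110111000 = 2488
0x30D = 001100001101
→ XOR → 101010110101 = 2741
→ shifted left by 1 (mod 2^12) → 010101101010 = 1386

1386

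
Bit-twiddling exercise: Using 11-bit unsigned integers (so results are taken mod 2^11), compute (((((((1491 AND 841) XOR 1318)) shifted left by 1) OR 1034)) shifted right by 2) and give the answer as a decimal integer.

1491 = 10111010011
841 = 01101001001
→ AND → 00101000001 = 321
1318 = 10100100110
→ XOR → 10001100111 = 1127
→ shifted left by 1 (mod 2^11) → 00011001110 = 206
1034 = 10000001010
→ OR → 10011001110 = 1230
→ shifted right by 2 → 00100110011 = 307

307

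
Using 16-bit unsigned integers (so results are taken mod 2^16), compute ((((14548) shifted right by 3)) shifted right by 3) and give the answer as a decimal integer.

227

14548 = 0011100011010100
→ shifted right by 3 → 0000011100011010 = 1818
→ shifted right by 3 → 0000000011100011 = 227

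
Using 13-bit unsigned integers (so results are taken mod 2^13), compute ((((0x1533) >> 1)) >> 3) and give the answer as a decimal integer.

339

0x1533 = 1010100110011
→ >> 1 → 0101010011001 = 2713
→ >> 3 → 0000101010011 = 339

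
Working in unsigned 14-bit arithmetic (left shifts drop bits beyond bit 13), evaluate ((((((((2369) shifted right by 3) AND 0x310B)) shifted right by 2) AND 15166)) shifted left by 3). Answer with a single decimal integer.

16

2369 = 00100101000001
→ shifted right by 3 → 00000100101000 = 296
0x310B = 11000100001011
→ AND → 00000100001000 = 264
→ shifted right by 2 → 00000001000010 = 66
15166 = 11101100111110
→ AND → 00000000000010 = 2
→ shifted left by 3 (mod 2^14) → 00000000010000 = 16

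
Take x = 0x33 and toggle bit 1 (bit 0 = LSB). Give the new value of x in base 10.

x = 00110011
bit 1 is currently 1; toggle it via x ^ (1 << 1) = x ^ 2
→ 00110001 = 49

49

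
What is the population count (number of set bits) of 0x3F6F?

12

0x3F6F = 11111101101111
Count the 1s: 1 + 1 + 1 + 1 + 1 + 1 + 1 + 1 + 1 + 1 + 1 + 1 = 12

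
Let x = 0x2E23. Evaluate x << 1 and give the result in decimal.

0x2E23 = 010111000100011
shift left by 1 → 101110001000110 = 23622
(equivalently, 11811 × 2^1 = 11811 × 2)

23622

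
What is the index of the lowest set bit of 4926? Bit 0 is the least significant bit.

1

4926 = 1001100111110
Trailing zeros: 1, so the lowest set bit is bit 1 (value 2).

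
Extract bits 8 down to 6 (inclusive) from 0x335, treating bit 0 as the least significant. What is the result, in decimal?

4

v = 1100110101
Shift right by 6: 1100
Mask low 3 bits: 100 = 4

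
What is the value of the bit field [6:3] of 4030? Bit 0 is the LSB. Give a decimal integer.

7

v = 111110111110
Shift right by 3: 111110111
Mask low 4 bits: 0111 = 7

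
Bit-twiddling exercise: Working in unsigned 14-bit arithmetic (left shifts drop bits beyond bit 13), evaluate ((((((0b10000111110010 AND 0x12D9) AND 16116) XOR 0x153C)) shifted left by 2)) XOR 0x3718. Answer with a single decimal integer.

8360

0b10000111110010 = 10000111110010
0x12D9 = 01001011011001
→ AND → 00000011010000 = 208
16116 = 11111011110100
→ AND → 00000011010000 = 208
0x153C = 01010100111100
→ XOR → 01010111101100 = 5612
→ shifted left by 2 (mod 2^14) → 01011110110000 = 6064
0x3718 = 11011100011000
→ XOR → 10000010101000 = 8360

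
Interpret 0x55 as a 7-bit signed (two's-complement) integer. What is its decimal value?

pattern = 1010101 (MSB is 1 ⇒ negative)
Invert: 0101010, add 1 → 0101011 = 43, so the value is -43.
(Equivalently: 85 - 2^7 = 85 - 128 = -43.)

-43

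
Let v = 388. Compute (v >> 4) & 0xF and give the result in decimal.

8

v = 00110000100
Shift right by 4: 0011000
Mask low 4 bits: 1000 = 8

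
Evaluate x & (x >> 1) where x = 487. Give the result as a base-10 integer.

x = 111100111 = 487
x>>1 = 011110011
AND  = 011100011 = 227
(x & (x >> 1) has a 1 wherever x has two consecutive 1 bits.)

227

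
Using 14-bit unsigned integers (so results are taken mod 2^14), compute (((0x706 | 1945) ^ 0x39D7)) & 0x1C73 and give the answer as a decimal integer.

0x706 = 00011100000110
1945 = 00011110011001
→ | → 00011110011111 = 1951
0x39D7 = 11100111010111
→ ^ → 11111001001000 = 15944
0x1C73 = 01110001110011
→ & → 01110001000000 = 7232

7232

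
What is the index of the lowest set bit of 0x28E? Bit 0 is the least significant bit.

0x28E = 1010001110
Trailing zeros: 1, so the lowest set bit is bit 1 (value 2).

1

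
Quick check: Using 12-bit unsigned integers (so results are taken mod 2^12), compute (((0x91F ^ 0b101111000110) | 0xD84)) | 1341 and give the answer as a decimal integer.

4093

0x91F = 100100011111
0b101111000110 = 101111000110
→ ^ → 001011011001 = 729
0xD84 = 110110000100
→ | → 111111011101 = 4061
1341 = 010100111101
→ | → 111111111101 = 4093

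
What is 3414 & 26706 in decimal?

2130

3414 = 000110101010110
26706 = 110100001010010
AND → 000100001010010 = 2130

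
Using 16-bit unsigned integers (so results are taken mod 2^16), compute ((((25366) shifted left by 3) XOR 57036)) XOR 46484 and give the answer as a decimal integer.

29672

25366 = 0110001100010110
→ shifted left by 3 (mod 2^16) → 0001100010110000 = 6320
57036 = 1101111011001100
→ XOR → 1100011001111100 = 50812
46484 = 1011010110010100
→ XOR → 0111001111101000 = 29672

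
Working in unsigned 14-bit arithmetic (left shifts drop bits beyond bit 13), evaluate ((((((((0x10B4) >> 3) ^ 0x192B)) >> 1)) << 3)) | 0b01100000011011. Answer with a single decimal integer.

0x10B4 = 01000010110100
→ >> 3 → 00001000010110 = 534
0x192B = 01100100101011
→ ^ → 01101100111101 = 6973
→ >> 1 → 00110110011110 = 3486
→ << 3 (mod 2^14) → 10110011110000 = 11504
0b01100000011011 = 01100000011011
→ | → 11110011111011 = 15611

15611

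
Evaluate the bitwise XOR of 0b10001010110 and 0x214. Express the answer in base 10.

a = 10001010110
0x214 = 01000010100
XOR → 11001000010 = 1602

1602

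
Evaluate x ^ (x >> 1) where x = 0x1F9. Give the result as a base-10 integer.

261

x = 111111001 = 505
x>>1 = 011111100
XOR  = 100000101 = 261
(x ^ (x >> 1) gives the standard binary-reflected Gray code of x.)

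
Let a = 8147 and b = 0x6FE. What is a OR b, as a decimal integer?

8191

8147 = 1111111010011
0x6FE = 0011011111110
 OR → 1111111111111 = 8191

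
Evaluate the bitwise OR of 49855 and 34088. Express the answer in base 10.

49855 = 1100001010111111
34088 = 1000010100101000
 OR → 1100011110111111 = 51135

51135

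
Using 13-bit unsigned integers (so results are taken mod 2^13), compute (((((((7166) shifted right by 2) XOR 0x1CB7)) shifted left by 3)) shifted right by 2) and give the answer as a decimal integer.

1168

7166 = 1101111111110
→ shifted right by 2 → 0011011111111 = 1791
0x1CB7 = 1110010110111
→ XOR → 1101001001000 = 6728
→ shifted left by 3 (mod 2^13) → 1001001000000 = 4672
→ shifted right by 2 → 0010010010000 = 1168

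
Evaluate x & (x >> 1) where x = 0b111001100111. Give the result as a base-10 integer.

x = 111001100111 = 3687
x>>1 = 011100110011
AND  = 011000100011 = 1571
(x & (x >> 1) has a 1 wherever x has two consecutive 1 bits.)

1571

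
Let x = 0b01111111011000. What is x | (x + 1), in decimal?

x = 1111111011000 = 8152
x + 1 = 1111111011001
OR    = 1111111011001 = 8153
(x | (x + 1) sets the lowest cleared bit.)

8153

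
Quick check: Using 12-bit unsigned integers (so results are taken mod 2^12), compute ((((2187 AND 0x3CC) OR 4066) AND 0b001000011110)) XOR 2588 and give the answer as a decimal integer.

2070

2187 = 100010001011
0x3CC = 001111001100
→ AND → 000010001000 = 136
4066 = 111111100010
→ OR → 111111101010 = 4074
0b001000011110 = 001000011110
→ AND → 001000001010 = 522
2588 = 101000011100
→ XOR → 100000010110 = 2070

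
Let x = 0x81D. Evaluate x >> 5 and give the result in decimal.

64

0x81D = 100000011101
shift right by 5 → 000001000000 = 64
(equivalently, floor(2077 / 32))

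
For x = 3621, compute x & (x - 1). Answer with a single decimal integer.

3620

x = 111000100101 = 3621
x - 1 = 111000100100
AND   = 111000100100 = 3620
(x & (x - 1) clears the lowest set bit of x.)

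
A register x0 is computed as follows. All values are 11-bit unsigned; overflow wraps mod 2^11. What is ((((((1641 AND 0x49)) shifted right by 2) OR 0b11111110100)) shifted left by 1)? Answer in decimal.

2028

1641 = 11001101001
0x49 = 00001001001
→ AND → 00001001001 = 73
→ shifted right by 2 → 00000010010 = 18
0b11111110100 = 11111110100
→ OR → 11111110110 = 2038
→ shifted left by 1 (mod 2^11) → 11111101100 = 2028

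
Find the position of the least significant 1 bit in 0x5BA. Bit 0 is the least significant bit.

1

0x5BA = 10110111010
Trailing zeros: 1, so the lowest set bit is bit 1 (value 2).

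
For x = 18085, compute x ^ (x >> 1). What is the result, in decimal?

26103

x = 100011010100101 = 18085
x>>1 = 010001101010010
XOR  = 110010111110111 = 26103
(x ^ (x >> 1) gives the standard binary-reflected Gray code of x.)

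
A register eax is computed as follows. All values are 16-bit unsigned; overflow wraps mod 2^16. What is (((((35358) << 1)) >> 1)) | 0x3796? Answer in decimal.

16286

35358 = 1000101000011110
→ << 1 (mod 2^16) → 0001010000111100 = 5180
→ >> 1 → 0000101000011110 = 2590
0x3796 = 0011011110010110
→ | → 0011111110011110 = 16286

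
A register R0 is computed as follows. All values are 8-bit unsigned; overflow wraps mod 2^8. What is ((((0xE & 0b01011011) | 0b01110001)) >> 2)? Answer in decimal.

0xE = 00001110
0b01011011 = 01011011
→ & → 00001010 = 10
0b01110001 = 01110001
→ | → 01111011 = 123
→ >> 2 → 00011110 = 30

30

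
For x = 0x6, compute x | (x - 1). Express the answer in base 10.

7

x = 110 = 6
x - 1 = 101
OR    = 111 = 7
(x | (x - 1) sets all bits below the lowest set bit.)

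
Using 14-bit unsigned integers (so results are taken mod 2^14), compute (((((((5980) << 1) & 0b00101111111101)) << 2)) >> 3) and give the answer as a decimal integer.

1372

5980 = 01011101011100
→ << 1 (mod 2^14) → 10111010111000 = 11960
0b00101111111101 = 00101111111101
→ & → 00101010111000 = 2744
→ << 2 (mod 2^14) → 10101011100000 = 10976
→ >> 3 → 00010101011100 = 1372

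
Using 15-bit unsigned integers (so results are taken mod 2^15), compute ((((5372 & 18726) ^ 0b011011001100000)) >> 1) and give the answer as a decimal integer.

6946

5372 = 001010011111100
18726 = 100100100100110
→ & → 000000000100100 = 36
0b011011001100000 = 011011001100000
→ ^ → 011011001000100 = 13892
→ >> 1 → 001101100100010 = 6946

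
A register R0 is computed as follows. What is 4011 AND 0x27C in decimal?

4011 = 111110101011
0x27C = 001001111100
AND → 001000101000 = 552

552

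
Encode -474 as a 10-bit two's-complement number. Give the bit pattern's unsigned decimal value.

474 in 10 bits: 0111011010
Invert: 1000100101
Add 1:  1000100110 = 550
(Check: 2^10 - 474 = 1024 - 474 = 550.)

550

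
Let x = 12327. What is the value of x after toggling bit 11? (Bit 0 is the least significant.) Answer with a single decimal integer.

x = 011000000100111
bit 11 is currently 0; toggle it via x ^ (1 << 11) = x ^ 2048
→ 011100000100111 = 14375

14375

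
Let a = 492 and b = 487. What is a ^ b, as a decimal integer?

492 = 111101100
487 = 111100111
XOR → 000001011 = 11

11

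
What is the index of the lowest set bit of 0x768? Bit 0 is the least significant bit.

3

0x768 = 11101101000
Trailing zeros: 3, so the lowest set bit is bit 3 (value 8).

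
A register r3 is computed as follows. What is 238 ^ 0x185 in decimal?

238 = 011101110
0x185 = 110000101
XOR → 101101011 = 363

363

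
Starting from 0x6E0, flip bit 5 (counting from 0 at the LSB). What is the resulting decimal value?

x = 11011100000
bit 5 is currently 1; toggle it via x ^ (1 << 5) = x ^ 32
→ 11011000000 = 1728

1728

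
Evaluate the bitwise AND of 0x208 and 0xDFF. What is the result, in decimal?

0x208 = 001000001000
0xDFF = 110111111111
AND → 000000001000 = 8

8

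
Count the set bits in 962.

962 = 1111000010
Count the 1s: 1 + 1 + 1 + 1 + 1 = 5

5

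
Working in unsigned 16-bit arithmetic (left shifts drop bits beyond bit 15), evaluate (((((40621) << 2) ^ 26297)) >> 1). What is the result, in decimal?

3590

40621 = 1001111010101101
→ << 2 (mod 2^16) → 0111101010110100 = 31412
26297 = 0110011010111001
→ ^ → 0001110000001101 = 7181
→ >> 1 → 0000111000000110 = 3590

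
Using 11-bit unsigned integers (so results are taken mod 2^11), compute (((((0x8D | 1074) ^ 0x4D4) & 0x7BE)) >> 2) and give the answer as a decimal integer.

10

0x8D = 00010001101
1074 = 10000110010
→ | → 10010111111 = 1215
0x4D4 = 10011010100
→ ^ → 00001101011 = 107
0x7BE = 11110111110
→ & → 00000101010 = 42
→ >> 2 → 00000001010 = 10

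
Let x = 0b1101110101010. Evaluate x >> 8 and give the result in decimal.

x = 1101110101010
shift right by 8 → 0000000011011 = 27
(equivalently, floor(7082 / 256))

27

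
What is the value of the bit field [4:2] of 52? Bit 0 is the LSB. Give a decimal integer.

5

v = 00000110100
Shift right by 2: 000001101
Mask low 3 bits: 101 = 5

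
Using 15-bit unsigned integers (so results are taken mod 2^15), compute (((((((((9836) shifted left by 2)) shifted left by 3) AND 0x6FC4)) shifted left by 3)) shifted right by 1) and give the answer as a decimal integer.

13824

9836 = 010011001101100
→ shifted left by 2 (mod 2^15) → 001100110110000 = 6576
→ shifted left by 3 (mod 2^15) → 100110110000000 = 19840
0x6FC4 = 110111111000100
→ AND → 100110110000000 = 19840
→ shifted left by 3 (mod 2^15) → 110110000000000 = 27648
→ shifted right by 1 → 011011000000000 = 13824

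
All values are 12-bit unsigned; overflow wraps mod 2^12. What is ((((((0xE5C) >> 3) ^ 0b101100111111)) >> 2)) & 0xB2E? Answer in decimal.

0xE5C = 111001011100
→ >> 3 → 000111001011 = 459
0b101100111111 = 101100111111
→ ^ → 101011110100 = 2804
→ >> 2 → 001010111101 = 701
0xB2E = 101100101110
→ & → 001000101100 = 556

556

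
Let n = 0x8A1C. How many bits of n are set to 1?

6

0x8A1C = 1000101000011100
Count the 1s: 1 + 1 + 1 + 1 + 1 + 1 = 6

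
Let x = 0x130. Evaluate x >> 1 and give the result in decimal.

0x130 = 100110000
shift right by 1 → 010011000 = 152
(equivalently, floor(304 / 2))

152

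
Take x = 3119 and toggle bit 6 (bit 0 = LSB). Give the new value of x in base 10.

3183

x = 110000101111
bit 6 is currently 0; toggle it via x ^ (1 << 6) = x ^ 64
→ 110001101111 = 3183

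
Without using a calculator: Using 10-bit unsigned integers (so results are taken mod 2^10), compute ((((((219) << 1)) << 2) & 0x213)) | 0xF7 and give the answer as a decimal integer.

759

219 = 0011011011
→ << 1 (mod 2^10) → 0110110110 = 438
→ << 2 (mod 2^10) → 1011011000 = 728
0x213 = 1000010011
→ & → 1000010000 = 528
0xF7 = 0011110111
→ | → 1011110111 = 759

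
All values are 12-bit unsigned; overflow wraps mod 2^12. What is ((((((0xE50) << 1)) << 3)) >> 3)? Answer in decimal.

0xE50 = 111001010000
→ << 1 (mod 2^12) → 110010100000 = 3232
→ << 3 (mod 2^12) → 010100000000 = 1280
→ >> 3 → 000010100000 = 160

160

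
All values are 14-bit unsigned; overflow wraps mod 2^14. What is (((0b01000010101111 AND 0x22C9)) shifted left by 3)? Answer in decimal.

1096

0b01000010101111 = 01000010101111
0x22C9 = 10001011001001
→ AND → 00000010001001 = 137
→ shifted left by 3 (mod 2^14) → 00010001001000 = 1096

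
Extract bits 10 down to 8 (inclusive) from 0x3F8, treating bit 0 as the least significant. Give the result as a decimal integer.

3

v = 001111111000
Shift right by 8: 0011
Mask low 3 bits: 011 = 3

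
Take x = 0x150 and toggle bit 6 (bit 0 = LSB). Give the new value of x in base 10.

272

x = 101010000
bit 6 is currently 1; toggle it via x ^ (1 << 6) = x ^ 64
→ 100010000 = 272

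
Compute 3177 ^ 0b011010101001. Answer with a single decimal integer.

2752

3177 = 110001101001
b = 011010101001
XOR → 101011000000 = 2752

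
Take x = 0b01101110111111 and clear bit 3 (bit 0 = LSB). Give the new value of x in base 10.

7095

x = 01101110111111
bit 3 is currently 1; clear it via x & ~(1 << 3) = x & ~8
→ 01101110110111 = 7095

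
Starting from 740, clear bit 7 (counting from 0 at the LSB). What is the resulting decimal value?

612

x = 1011100100
bit 7 is currently 1; clear it via x & ~(1 << 7) = x & ~128
→ 1001100100 = 612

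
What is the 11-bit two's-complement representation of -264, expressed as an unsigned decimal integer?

1784

264 in 11 bits: 00100001000
Invert: 11011110111
Add 1:  11011111000 = 1784
(Check: 2^11 - 264 = 2048 - 264 = 1784.)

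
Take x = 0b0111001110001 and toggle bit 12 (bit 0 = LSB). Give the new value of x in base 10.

7793

x = 0111001110001
bit 12 is currently 0; toggle it via x ^ (1 << 12) = x ^ 4096
→ 1111001110001 = 7793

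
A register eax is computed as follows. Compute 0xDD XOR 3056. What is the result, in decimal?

2861

0xDD = 000011011101
3056 = 101111110000
XOR → 101100101101 = 2861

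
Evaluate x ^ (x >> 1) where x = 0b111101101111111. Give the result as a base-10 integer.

18112

x = 111101101111111 = 31615
x>>1 = 011110110111111
XOR  = 100011011000000 = 18112
(x ^ (x >> 1) gives the standard binary-reflected Gray code of x.)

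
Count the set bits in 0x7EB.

0x7EB = 11111101011
Count the 1s: 1 + 1 + 1 + 1 + 1 + 1 + 1 + 1 + 1 = 9

9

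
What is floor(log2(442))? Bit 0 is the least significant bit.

8

442 = 110111010
The topmost 1 is at position 8 (since 2^8 = 256 ≤ 442 < 512).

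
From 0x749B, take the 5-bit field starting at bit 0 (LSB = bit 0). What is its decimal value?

27

v = 111010010011011
Shift right by 0: 111010010011011
Mask low 5 bits: 11011 = 27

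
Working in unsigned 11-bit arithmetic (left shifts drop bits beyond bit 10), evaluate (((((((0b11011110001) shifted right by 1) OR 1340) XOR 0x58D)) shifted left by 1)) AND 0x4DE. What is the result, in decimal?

1218

0b11011110001 = 11011110001
→ shifted right by 1 → 01101111000 = 888
1340 = 10100111100
→ OR → 11101111100 = 1916
0x58D = 10110001101
→ XOR → 01011110001 = 753
→ shifted left by 1 (mod 2^11) → 10111100010 = 1506
0x4DE = 10011011110
→ AND → 10011000010 = 1218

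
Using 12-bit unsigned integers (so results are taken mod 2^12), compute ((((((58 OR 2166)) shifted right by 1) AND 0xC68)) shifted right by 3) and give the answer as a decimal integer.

58 = 000000111010
2166 = 100001110110
→ OR → 100001111110 = 2174
→ shifted right by 1 → 010000111111 = 1087
0xC68 = 110001101000
→ AND → 010000101000 = 1064
→ shifted right by 3 → 000010000101 = 133

133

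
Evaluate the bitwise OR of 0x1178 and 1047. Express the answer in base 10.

0x1178 = 1000101111000
1047 = 0010000010111
 OR → 1010101111111 = 5503

5503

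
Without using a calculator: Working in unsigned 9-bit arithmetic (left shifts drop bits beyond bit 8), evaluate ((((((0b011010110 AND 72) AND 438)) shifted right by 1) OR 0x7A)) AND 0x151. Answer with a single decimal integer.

0b011010110 = 011010110
72 = 001001000
→ AND → 001000000 = 64
438 = 110110110
→ AND → 000000000 = 0
→ shifted right by 1 → 000000000 = 0
0x7A = 001111010
→ OR → 001111010 = 122
0x151 = 101010001
→ AND → 001010000 = 80

80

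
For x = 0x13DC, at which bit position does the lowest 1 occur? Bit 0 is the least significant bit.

0x13DC = 1001111011100
Trailing zeros: 2, so the lowest set bit is bit 2 (value 4).

2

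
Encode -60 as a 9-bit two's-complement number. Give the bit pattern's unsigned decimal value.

60 in 9 bits: 000111100
Invert: 111000011
Add 1:  111000100 = 452
(Check: 2^9 - 60 = 512 - 60 = 452.)

452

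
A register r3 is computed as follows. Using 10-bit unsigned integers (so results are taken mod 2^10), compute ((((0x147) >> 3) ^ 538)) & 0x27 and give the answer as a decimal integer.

0x147 = 0101000111
→ >> 3 → 0000101000 = 40
538 = 1000011010
→ ^ → 1000110010 = 562
0x27 = 0000100111
→ & → 0000100010 = 34

34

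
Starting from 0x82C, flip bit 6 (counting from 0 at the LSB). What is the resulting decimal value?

x = 00100000101100
bit 6 is currently 0; toggle it via x ^ (1 << 6) = x ^ 64
→ 00100001101100 = 2156

2156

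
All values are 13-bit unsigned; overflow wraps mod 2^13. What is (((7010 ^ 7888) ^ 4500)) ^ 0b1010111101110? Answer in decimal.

456

7010 = 1101101100010
7888 = 1111011010000
→ ^ → 0010110110010 = 1458
4500 = 1000110010100
→ ^ → 1010000100110 = 5158
0b1010111101110 = 1010111101110
→ ^ → 0000111001000 = 456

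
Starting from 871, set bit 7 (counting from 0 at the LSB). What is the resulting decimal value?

999

x = 1101100111
bit 7 is currently 0; set it via x | (1 << 7) = x | 128
→ 1111100111 = 999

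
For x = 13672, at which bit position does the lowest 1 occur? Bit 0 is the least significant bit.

3

13672 = 11010101101000
Trailing zeros: 3, so the lowest set bit is bit 3 (value 8).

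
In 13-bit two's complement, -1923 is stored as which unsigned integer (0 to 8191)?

6269

1923 in 13 bits: 0011110000011
Invert: 1100001111100
Add 1:  1100001111101 = 6269
(Check: 2^13 - 1923 = 8192 - 1923 = 6269.)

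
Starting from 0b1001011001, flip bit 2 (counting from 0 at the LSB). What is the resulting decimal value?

x = 1001011001
bit 2 is currently 0; toggle it via x ^ (1 << 2) = x ^ 4
→ 1001011101 = 605

605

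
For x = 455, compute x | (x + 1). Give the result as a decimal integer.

x = 111000111 = 455
x + 1 = 111001000
OR    = 111001111 = 463
(x | (x + 1) sets the lowest cleared bit.)

463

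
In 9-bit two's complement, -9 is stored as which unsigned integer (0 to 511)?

503

9 in 9 bits: 000001001
Invert: 111110110
Add 1:  111110111 = 503
(Check: 2^9 - 9 = 512 - 9 = 503.)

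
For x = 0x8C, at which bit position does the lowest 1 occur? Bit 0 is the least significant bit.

0x8C = 10001100
Trailing zeros: 2, so the lowest set bit is bit 2 (value 4).

2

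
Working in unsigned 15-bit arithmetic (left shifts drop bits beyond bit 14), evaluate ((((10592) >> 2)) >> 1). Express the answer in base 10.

10592 = 010100101100000
→ >> 2 → 000101001011000 = 2648
→ >> 1 → 000010100101100 = 1324

1324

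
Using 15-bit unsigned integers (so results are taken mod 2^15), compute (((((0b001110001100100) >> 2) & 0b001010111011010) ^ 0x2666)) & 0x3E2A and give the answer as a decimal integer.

0b001110001100100 = 001110001100100
→ >> 2 → 000011100011001 = 1817
0b001010111011010 = 001010111011010
→ & → 000010100011000 = 1304
0x2666 = 010011001100110
→ ^ → 010001101111110 = 9086
0x3E2A = 011111000101010
→ & → 010001000101010 = 8746

8746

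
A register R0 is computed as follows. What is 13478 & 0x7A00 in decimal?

13478 = 011010010100110
0x7A00 = 111101000000000
AND → 011000000000000 = 12288

12288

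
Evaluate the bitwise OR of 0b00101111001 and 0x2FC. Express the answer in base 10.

a = 0101111001
0x2FC = 1011111100
 OR → 1111111101 = 1021

1021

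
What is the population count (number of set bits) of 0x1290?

4

0x1290 = 1001010010000
Count the 1s: 1 + 1 + 1 + 1 = 4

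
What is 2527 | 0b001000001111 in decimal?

3039

2527 = 100111011111
b = 001000001111
 OR → 101111011111 = 3039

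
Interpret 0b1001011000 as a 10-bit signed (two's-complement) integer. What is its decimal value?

pattern = 1001011000 (MSB is 1 ⇒ negative)
Invert: 0110100111, add 1 → 0110101000 = 424, so the value is -424.
(Equivalently: 600 - 2^10 = 600 - 1024 = -424.)

-424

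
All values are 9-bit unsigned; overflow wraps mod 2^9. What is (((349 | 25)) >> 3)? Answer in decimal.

43

349 = 101011101
25 = 000011001
→ | → 101011101 = 349
→ >> 3 → 000101011 = 43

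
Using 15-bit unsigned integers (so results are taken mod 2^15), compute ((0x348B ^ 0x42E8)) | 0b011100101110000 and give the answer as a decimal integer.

0x348B = 011010010001011
0x42E8 = 100001011101000
→ ^ → 111011001100011 = 30307
0b011100101110000 = 011100101110000
→ | → 111111101110011 = 32627

32627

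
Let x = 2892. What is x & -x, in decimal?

4

x = 101101001100 = 2892
-x (two's complement) = …010010110100
AND   = 000000000100 = 4
(x & -x isolates the lowest set bit of x.)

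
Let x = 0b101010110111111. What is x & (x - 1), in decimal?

21950

x = 101010110111111 = 21951
x - 1 = 101010110111110
AND   = 101010110111110 = 21950
(x & (x - 1) clears the lowest set bit of x.)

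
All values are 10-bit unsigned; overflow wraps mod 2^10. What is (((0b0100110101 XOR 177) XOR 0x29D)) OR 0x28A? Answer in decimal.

923

0b0100110101 = 0100110101
177 = 0010110001
→ XOR → 0110000100 = 388
0x29D = 1010011101
→ XOR → 1100011001 = 793
0x28A = 1010001010
→ OR → 1110011011 = 923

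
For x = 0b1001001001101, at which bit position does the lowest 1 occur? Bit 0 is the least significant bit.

0b1001001001101 = 1001001001101
Trailing zeros: 0, so the lowest set bit is bit 0 (value 1).

0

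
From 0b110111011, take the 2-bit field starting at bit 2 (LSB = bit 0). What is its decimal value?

2

v = 110111011
Shift right by 2: 1101110
Mask low 2 bits: 10 = 2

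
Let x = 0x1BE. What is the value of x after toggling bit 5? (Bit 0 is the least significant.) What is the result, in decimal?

414

x = 0110111110
bit 5 is currently 1; toggle it via x ^ (1 << 5) = x ^ 32
→ 0110011110 = 414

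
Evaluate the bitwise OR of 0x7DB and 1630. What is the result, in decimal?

0x7DB = 11111011011
1630 = 11001011110
 OR → 11111011111 = 2015

2015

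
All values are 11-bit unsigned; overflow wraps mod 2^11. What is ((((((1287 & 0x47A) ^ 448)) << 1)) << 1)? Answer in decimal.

1800

1287 = 10100000111
0x47A = 10001111010
→ & → 10000000010 = 1026
448 = 00111000000
→ ^ → 10111000010 = 1474
→ << 1 (mod 2^11) → 01110000100 = 900
→ << 1 (mod 2^11) → 11100001000 = 1800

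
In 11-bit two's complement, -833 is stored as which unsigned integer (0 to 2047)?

1215

833 in 11 bits: 01101000001
Invert: 10010111110
Add 1:  10010111111 = 1215
(Check: 2^11 - 833 = 2048 - 833 = 1215.)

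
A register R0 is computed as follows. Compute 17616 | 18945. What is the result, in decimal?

20177

17616 = 100010011010000
18945 = 100101000000001
 OR → 100111011010001 = 20177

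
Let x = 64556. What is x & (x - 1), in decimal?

64552

x = 1111110000101100 = 64556
x - 1 = 1111110000101011
AND   = 1111110000101000 = 64552
(x & (x - 1) clears the lowest set bit of x.)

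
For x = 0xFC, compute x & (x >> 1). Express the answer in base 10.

124

x = 11111100 = 252
x>>1 = 01111110
AND  = 01111100 = 124
(x & (x >> 1) has a 1 wherever x has two consecutive 1 bits.)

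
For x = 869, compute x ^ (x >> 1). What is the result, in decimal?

727

x = 1101100101 = 869
x>>1 = 0110110010
XOR  = 1011010111 = 727
(x ^ (x >> 1) gives the standard binary-reflected Gray code of x.)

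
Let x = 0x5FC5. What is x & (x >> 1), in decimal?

4032

x = 101111111000101 = 24517
x>>1 = 010111111100010
AND  = 000111111000000 = 4032
(x & (x >> 1) has a 1 wherever x has two consecutive 1 bits.)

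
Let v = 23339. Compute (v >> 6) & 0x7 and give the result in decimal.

v = 0101101100101011
Shift right by 6: 0101101100
Mask low 3 bits: 100 = 4

4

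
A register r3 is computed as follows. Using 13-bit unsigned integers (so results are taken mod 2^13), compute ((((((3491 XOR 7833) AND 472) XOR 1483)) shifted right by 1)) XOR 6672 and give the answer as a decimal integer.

6265

3491 = 0110110100011
7833 = 1111010011001
→ XOR → 1001100111010 = 4922
472 = 0000111011000
→ AND → 0000100011000 = 280
1483 = 0010111001011
→ XOR → 0010011010011 = 1235
→ shifted right by 1 → 0001001101001 = 617
6672 = 1101000010000
→ XOR → 1100001111001 = 6265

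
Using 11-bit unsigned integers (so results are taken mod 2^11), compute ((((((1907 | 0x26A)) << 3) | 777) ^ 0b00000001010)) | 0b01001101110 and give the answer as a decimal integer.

1907 = 11101110011
0x26A = 01001101010
→ | → 11101111011 = 1915
→ << 3 (mod 2^11) → 01111011000 = 984
777 = 01100001001
→ | → 01111011001 = 985
0b00000001010 = 00000001010
→ ^ → 01111010011 = 979
0b01001101110 = 01001101110
→ | → 01111111111 = 1023

1023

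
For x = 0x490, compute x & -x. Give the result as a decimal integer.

x = 10010010000 = 1168
-x (two's complement) = …01101110000
AND   = 00000010000 = 16
(x & -x isolates the lowest set bit of x.)

16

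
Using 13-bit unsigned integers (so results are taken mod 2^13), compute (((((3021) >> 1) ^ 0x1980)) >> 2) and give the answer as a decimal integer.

3021 = 0101111001101
→ >> 1 → 0010111100110 = 1510
0x1980 = 1100110000000
→ ^ → 1110001100110 = 7270
→ >> 2 → 0011100011001 = 1817

1817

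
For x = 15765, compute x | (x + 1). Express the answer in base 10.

x = 11110110010101 = 15765
x + 1 = 11110110010110
OR    = 11110110010111 = 15767
(x | (x + 1) sets the lowest cleared bit.)

15767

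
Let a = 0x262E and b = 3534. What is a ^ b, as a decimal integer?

11232

0x262E = 10011000101110
3534 = 00110111001110
XOR → 10101111100000 = 11232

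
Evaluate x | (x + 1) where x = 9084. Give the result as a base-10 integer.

9085

x = 10001101111100 = 9084
x + 1 = 10001101111101
OR    = 10001101111101 = 9085
(x | (x + 1) sets the lowest cleared bit.)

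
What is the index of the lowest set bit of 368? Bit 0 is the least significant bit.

4

368 = 101110000
Trailing zeros: 4, so the lowest set bit is bit 4 (value 16).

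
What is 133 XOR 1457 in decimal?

1332

133 = 00010000101
1457 = 10110110001
XOR → 10100110100 = 1332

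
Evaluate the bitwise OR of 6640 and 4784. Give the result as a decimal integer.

7152

6640 = 1100111110000
4784 = 1001010110000
 OR → 1101111110000 = 7152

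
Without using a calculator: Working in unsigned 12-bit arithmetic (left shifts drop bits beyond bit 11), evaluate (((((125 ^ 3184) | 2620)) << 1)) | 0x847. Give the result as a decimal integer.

125 = 000001111101
3184 = 110001110000
→ ^ → 110000001101 = 3085
2620 = 101000111100
→ | → 111000111101 = 3645
→ << 1 (mod 2^12) → 110001111010 = 3194
0x847 = 100001000111
→ | → 110001111111 = 3199

3199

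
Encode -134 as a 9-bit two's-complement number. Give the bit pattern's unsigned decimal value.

134 in 9 bits: 010000110
Invert: 101111001
Add 1:  101111010 = 378
(Check: 2^9 - 134 = 512 - 134 = 378.)

378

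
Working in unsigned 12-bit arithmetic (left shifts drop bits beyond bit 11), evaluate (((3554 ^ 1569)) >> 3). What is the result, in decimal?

376

3554 = 110111100010
1569 = 011000100001
→ ^ → 101111000011 = 3011
→ >> 3 → 000101111000 = 376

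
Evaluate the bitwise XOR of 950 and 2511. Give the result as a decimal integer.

2681

950 = 001110110110
2511 = 100111001111
XOR → 101001111001 = 2681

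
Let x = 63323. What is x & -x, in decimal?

x = 1111011101011011 = 63323
-x (two's complement) = …0000100010100101
AND   = 0000000000000001 = 1
(x & -x isolates the lowest set bit of x.)

1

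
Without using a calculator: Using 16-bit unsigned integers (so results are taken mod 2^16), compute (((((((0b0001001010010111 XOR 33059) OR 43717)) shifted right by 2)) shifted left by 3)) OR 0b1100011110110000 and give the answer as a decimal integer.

63480

0b0001001010010111 = 0001001010010111
33059 = 1000000100100011
→ XOR → 1001001110110100 = 37812
43717 = 1010101011000101
→ OR → 1011101111110101 = 48117
→ shifted right by 2 → 0010111011111101 = 12029
→ shifted left by 3 (mod 2^16) → 0111011111101000 = 30696
0b1100011110110000 = 1100011110110000
→ OR → 1111011111111000 = 63480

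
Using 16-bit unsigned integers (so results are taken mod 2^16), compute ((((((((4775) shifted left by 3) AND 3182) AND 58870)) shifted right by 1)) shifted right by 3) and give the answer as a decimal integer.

66

4775 = 0001001010100111
→ shifted left by 3 (mod 2^16) → 1001010100111000 = 38200
3182 = 0000110001101110
→ AND → 0000010000101000 = 1064
58870 = 1110010111110110
→ AND → 0000010000100000 = 1056
→ shifted right by 1 → 0000001000010000 = 528
→ shifted right by 3 → 0000000001000010 = 66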